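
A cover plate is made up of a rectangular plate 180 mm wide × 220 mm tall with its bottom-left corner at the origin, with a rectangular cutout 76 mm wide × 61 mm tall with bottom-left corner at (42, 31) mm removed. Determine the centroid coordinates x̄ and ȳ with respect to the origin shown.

x̄ = 91.33 mm, ȳ = 116.43 mm

plate: A = 180 × 220 = 39600.00, centroid at (90.00, 110.00).
hole: A = −(76 × 61) = -4636.00, centroid at (80.00, 61.50).
ΣA = 34964.00 mm²
ΣAx̄ = (39600.00)(90.00) + (-4636.00)(80.00) = 3193120.00 mm³
ΣAȳ = (39600.00)(110.00) + (-4636.00)(61.50) = 4070886.00 mm³
x̄ = 3193120.00 / 34964.00 = 91.33 mm
ȳ = 4070886.00 / 34964.00 = 116.43 mm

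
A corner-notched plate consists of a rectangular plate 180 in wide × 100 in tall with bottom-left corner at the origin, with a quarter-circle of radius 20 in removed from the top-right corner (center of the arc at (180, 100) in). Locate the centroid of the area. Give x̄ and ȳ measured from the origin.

plate: A = 180 × 100 = 18000.00, centroid at (90.00, 50.00).
removed quarter-circle: A = −¼π·20² = -314.16, centroid at (171.51, 91.51).
ΣA = 17685.84 in²
ΣAx̄ = (18000.00)(90.00) + (-314.16)(171.51) = 1566118.00 in³
ΣAȳ = (18000.00)(50.00) + (-314.16)(91.51) = 871250.74 in³
x̄ = 1566118.00 / 17685.84 = 88.55 in
ȳ = 871250.74 / 17685.84 = 49.26 in

x̄ = 88.55 in, ȳ = 49.26 in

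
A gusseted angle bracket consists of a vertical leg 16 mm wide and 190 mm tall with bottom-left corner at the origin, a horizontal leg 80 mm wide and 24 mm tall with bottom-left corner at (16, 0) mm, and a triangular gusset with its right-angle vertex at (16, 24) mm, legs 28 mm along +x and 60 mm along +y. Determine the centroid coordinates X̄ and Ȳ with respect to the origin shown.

X̄ = 26.40 mm, Ȳ = 60.14 mm

vertical leg: A = 16 × 190 = 3040.00, centroid at (8.00, 95.00).
horizontal leg: A = 80 × 24 = 1920.00, centroid at (56.00, 12.00).
gusset: A = ½·28·60 = 840.00, centroid at (25.33, 44.00).
ΣA = 5800.00 mm²
ΣAX̄ = (3040.00)(8.00) + (1920.00)(56.00) + (840.00)(25.33) = 153120.00 mm³
ΣAȲ = (3040.00)(95.00) + (1920.00)(12.00) + (840.00)(44.00) = 348800.00 mm³
X̄ = 153120.00 / 5800.00 = 26.40 mm
Ȳ = 348800.00 / 5800.00 = 60.14 mm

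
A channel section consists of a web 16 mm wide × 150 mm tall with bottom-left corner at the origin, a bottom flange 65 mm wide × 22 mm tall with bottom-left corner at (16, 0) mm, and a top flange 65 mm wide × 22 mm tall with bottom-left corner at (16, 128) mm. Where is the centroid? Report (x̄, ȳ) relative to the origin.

web: A = 16 × 150 = 2400.00, centroid at (8.00, 75.00).
bottom flange: A = 65 × 22 = 1430.00, centroid at (48.50, 11.00).
top flange: A = 65 × 22 = 1430.00, centroid at (48.50, 139.00).
ΣA = 5260.00 mm², ΣAx̄ = 157910.00 mm³, ΣAȳ = 394500.00 mm³.
x̄ = 157910.00/5260.00 = 30.02 mm; ȳ = 394500.00/5260.00 = 75.00 mm.

x̄ = 30.02 mm, ȳ = 75.00 mm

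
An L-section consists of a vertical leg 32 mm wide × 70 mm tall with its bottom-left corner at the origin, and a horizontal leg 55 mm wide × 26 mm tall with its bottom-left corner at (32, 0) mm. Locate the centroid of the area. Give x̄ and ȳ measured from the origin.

Part | A | x̄ᵢ | ȳᵢ | A·x̄ᵢ | A·ȳᵢ
vertical leg | 2240.00 | 16.00 | 35.00 | 35840.00 | 78400.00
horizontal leg | 1430.00 | 59.50 | 13.00 | 85085.00 | 18590.00
Σ | 3670.00 |  |  | 120925.00 | 96990.00
x̄ = 120925.00 / 3670.00 = 32.95 mm
ȳ = 96990.00 / 3670.00 = 26.43 mm

x̄ = 32.95 mm, ȳ = 26.43 mm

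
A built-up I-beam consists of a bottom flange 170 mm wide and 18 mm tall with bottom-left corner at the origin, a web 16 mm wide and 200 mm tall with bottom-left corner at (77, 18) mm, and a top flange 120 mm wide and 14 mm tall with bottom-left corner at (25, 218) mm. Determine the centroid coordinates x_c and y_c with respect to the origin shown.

x_c = 85.00 mm, y_c = 98.63 mm

Part | A | x̄ᵢ | ȳᵢ | A·x̄ᵢ | A·ȳᵢ
bottom flange | 3060.00 | 85.00 | 9.00 | 260100.00 | 27540.00
web | 3200.00 | 85.00 | 118.00 | 272000.00 | 377600.00
top flange | 1680.00 | 85.00 | 225.00 | 142800.00 | 378000.00
Σ | 7940.00 |  |  | 674900.00 | 783140.00
x_c = 674900.00 / 7940.00 = 85.00 mm
y_c = 783140.00 / 7940.00 = 98.63 mm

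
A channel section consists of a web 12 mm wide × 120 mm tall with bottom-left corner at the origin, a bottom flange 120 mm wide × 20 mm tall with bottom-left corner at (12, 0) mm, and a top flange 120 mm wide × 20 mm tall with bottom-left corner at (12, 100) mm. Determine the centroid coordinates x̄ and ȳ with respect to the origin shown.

x̄ = 56.77 mm, ȳ = 60.00 mm

web: A = 12 × 120 = 1440.00, centroid at (6.00, 60.00).
bottom flange: A = 120 × 20 = 2400.00, centroid at (72.00, 10.00).
top flange: A = 120 × 20 = 2400.00, centroid at (72.00, 110.00).
ΣA = 6240.00 mm², ΣAx̄ = 354240.00 mm³, ΣAȳ = 374400.00 mm³.
x̄ = 354240.00/6240.00 = 56.77 mm; ȳ = 374400.00/6240.00 = 60.00 mm.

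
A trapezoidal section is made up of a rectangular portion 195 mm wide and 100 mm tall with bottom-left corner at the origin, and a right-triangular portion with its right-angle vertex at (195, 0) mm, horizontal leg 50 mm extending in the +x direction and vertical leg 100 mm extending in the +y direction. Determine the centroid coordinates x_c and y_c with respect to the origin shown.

x_c = 110.47 mm, y_c = 48.11 mm

Part | A | x̄ᵢ | ȳᵢ | A·x̄ᵢ | A·ȳᵢ
rectangular portion | 19500.00 | 97.50 | 50.00 | 1901250.00 | 975000.00
triangular portion | 2500.00 | 211.67 | 33.33 | 529166.67 | 83333.33
Σ | 22000.00 |  |  | 2430416.67 | 1058333.33
x_c = 2430416.67 / 22000.00 = 110.47 mm
y_c = 1058333.33 / 22000.00 = 48.11 mm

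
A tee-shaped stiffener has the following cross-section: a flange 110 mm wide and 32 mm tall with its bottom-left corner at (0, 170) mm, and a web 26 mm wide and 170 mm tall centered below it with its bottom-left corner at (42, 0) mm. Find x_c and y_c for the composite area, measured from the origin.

web: A = 26 × 170 = 4420.00, centroid at (55.00, 85.00).
flange: A = 110 × 32 = 3520.00, centroid at (55.00, 186.00).
ΣA = 7940.00 mm², ΣAx_c = 436700.00 mm³, ΣAy_c = 1030420.00 mm³.
x_c = 436700.00/7940.00 = 55.00 mm; y_c = 1030420.00/7940.00 = 129.78 mm.

x_c = 55.00 mm, y_c = 129.78 mm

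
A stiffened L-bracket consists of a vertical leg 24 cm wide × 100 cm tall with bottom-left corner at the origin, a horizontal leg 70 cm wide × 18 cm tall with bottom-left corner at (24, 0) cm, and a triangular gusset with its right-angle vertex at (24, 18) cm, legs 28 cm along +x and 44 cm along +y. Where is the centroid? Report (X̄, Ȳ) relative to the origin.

vertical leg: A = 24 × 100 = 2400.00, centroid at (12.00, 50.00).
horizontal leg: A = 70 × 18 = 1260.00, centroid at (59.00, 9.00).
gusset: A = ½·28·44 = 616.00, centroid at (33.33, 32.67).
ΣA = 4276.00 cm², ΣAX̄ = 123673.33 cm³, ΣAȲ = 151462.67 cm³.
X̄ = 123673.33/4276.00 = 28.92 cm; Ȳ = 151462.67/4276.00 = 35.42 cm.

X̄ = 28.92 cm, Ȳ = 35.42 cm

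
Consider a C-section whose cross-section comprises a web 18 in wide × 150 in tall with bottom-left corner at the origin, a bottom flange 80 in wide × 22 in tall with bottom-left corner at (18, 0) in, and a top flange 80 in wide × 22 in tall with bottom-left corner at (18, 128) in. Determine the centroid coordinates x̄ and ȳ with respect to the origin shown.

x̄ = 36.73 in, ȳ = 75.00 in

web: A = 18 × 150 = 2700.00, centroid at (9.00, 75.00).
bottom flange: A = 80 × 22 = 1760.00, centroid at (58.00, 11.00).
top flange: A = 80 × 22 = 1760.00, centroid at (58.00, 139.00).
ΣA = 6220.00 in²
ΣAx̄ = (2700.00)(9.00) + (1760.00)(58.00) + (1760.00)(58.00) = 228460.00 in³
ΣAȳ = (2700.00)(75.00) + (1760.00)(11.00) + (1760.00)(139.00) = 466500.00 in³
x̄ = 228460.00 / 6220.00 = 36.73 in
ȳ = 466500.00 / 6220.00 = 75.00 in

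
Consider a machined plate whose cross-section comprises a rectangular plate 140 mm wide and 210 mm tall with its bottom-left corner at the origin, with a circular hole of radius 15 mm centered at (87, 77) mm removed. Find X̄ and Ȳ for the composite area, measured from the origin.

X̄ = 69.58 mm, Ȳ = 105.69 mm

Part | A | x̄ᵢ | ȳᵢ | A·x̄ᵢ | A·ȳᵢ
plate | 29400.00 | 70.00 | 105.00 | 2058000.00 | 3087000.00
hole | -706.86 | 87.00 | 77.00 | -61496.68 | -54428.09
Σ | 28693.14 |  |  | 1996503.32 | 3032571.91
X̄ = 1996503.32 / 28693.14 = 69.58 mm
Ȳ = 3032571.91 / 28693.14 = 105.69 mm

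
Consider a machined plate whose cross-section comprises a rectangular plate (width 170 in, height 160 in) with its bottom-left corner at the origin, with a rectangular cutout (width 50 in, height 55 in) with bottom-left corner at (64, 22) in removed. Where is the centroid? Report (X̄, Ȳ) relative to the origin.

Part | A | x̄ᵢ | ȳᵢ | A·x̄ᵢ | A·ȳᵢ
plate | 27200.00 | 85.00 | 80.00 | 2312000.00 | 2176000.00
hole | -2750.00 | 89.00 | 49.50 | -244750.00 | -136125.00
Σ | 24450.00 |  |  | 2067250.00 | 2039875.00
X̄ = 2067250.00 / 24450.00 = 84.55 in
Ȳ = 2039875.00 / 24450.00 = 83.43 in

X̄ = 84.55 in, Ȳ = 83.43 in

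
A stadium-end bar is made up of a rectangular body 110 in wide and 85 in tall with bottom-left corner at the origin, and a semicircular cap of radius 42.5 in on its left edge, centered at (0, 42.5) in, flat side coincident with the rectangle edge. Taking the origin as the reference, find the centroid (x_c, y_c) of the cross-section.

rectangular body: A = 110 × 85 = 9350.00, centroid at (55.00, 42.50).
semicircular end: A = ½π·42.5² = 2837.25, centroid at (-18.04, 42.50).
ΣA = 12187.25 in²
ΣAx_c = (9350.00)(55.00) + (2837.25)(-18.04) = 463072.92 in³
ΣAy_c = (9350.00)(42.50) + (2837.25)(42.50) = 517958.16 in³
x_c = 463072.92 / 12187.25 = 38.00 in
y_c = 517958.16 / 12187.25 = 42.50 in

x_c = 38.00 in, y_c = 42.50 in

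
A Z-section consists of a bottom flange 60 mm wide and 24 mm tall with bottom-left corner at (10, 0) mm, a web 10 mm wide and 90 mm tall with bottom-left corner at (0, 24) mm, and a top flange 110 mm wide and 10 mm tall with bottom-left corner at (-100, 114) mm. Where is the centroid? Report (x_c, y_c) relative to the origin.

bottom flange: A = 60 × 24 = 1440.00, centroid at (40.00, 12.00).
web: A = 10 × 90 = 900.00, centroid at (5.00, 69.00).
top flange: A = 110 × 10 = 1100.00, centroid at (-45.00, 119.00).
ΣA = 3440.00 mm², ΣAx_c = 12600.00 mm³, ΣAy_c = 210280.00 mm³.
x_c = 12600.00/3440.00 = 3.66 mm; y_c = 210280.00/3440.00 = 61.13 mm.

x_c = 3.66 mm, y_c = 61.13 mm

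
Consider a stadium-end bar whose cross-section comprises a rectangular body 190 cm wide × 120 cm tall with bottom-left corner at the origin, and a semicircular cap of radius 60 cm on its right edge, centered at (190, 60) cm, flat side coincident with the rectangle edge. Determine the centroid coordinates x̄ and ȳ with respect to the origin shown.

rectangular body: A = 190 × 120 = 22800.00, centroid at (95.00, 60.00).
semicircular end: A = ½π·60² = 5654.87, centroid at (215.46, 60.00).
ΣA = 28454.87 cm², ΣAx̄ = 3384424.69 cm³, ΣAȳ = 1707292.01 cm³.
x̄ = 3384424.69/28454.87 = 118.94 cm; ȳ = 1707292.01/28454.87 = 60.00 cm.

x̄ = 118.94 cm, ȳ = 60.00 cm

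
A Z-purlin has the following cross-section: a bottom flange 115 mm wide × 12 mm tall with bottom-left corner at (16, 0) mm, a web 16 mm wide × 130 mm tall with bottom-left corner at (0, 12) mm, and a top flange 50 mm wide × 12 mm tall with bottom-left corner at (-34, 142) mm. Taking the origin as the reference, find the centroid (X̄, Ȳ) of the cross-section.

bottom flange: A = 115 × 12 = 1380.00, centroid at (73.50, 6.00).
web: A = 16 × 130 = 2080.00, centroid at (8.00, 77.00).
top flange: A = 50 × 12 = 600.00, centroid at (-9.00, 148.00).
ΣA = 4060.00 mm²
ΣAX̄ = (1380.00)(73.50) + (2080.00)(8.00) + (600.00)(-9.00) = 112670.00 mm³
ΣAȲ = (1380.00)(6.00) + (2080.00)(77.00) + (600.00)(148.00) = 257240.00 mm³
X̄ = 112670.00 / 4060.00 = 27.75 mm
Ȳ = 257240.00 / 4060.00 = 63.36 mm

X̄ = 27.75 mm, Ȳ = 63.36 mm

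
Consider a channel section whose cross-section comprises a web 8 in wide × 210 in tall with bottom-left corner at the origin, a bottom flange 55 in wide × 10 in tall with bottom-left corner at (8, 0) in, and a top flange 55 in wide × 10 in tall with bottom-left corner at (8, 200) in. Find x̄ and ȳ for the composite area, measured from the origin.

Part | A | x̄ᵢ | ȳᵢ | A·x̄ᵢ | A·ȳᵢ
web | 1680.00 | 4.00 | 105.00 | 6720.00 | 176400.00
bottom flange | 550.00 | 35.50 | 5.00 | 19525.00 | 2750.00
top flange | 550.00 | 35.50 | 205.00 | 19525.00 | 112750.00
Σ | 2780.00 |  |  | 45770.00 | 291900.00
x̄ = 45770.00 / 2780.00 = 16.46 in
ȳ = 291900.00 / 2780.00 = 105.00 in

x̄ = 16.46 in, ȳ = 105.00 in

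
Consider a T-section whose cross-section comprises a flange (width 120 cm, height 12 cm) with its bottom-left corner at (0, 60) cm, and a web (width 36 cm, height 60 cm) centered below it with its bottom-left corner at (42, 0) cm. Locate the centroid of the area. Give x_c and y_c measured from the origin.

web: A = 36 × 60 = 2160.00, centroid at (60.00, 30.00).
flange: A = 120 × 12 = 1440.00, centroid at (60.00, 66.00).
ΣA = 3600.00 cm², ΣAx_c = 216000.00 cm³, ΣAy_c = 159840.00 cm³.
x_c = 216000.00/3600.00 = 60.00 cm; y_c = 159840.00/3600.00 = 44.40 cm.

x_c = 60.00 cm, y_c = 44.40 cm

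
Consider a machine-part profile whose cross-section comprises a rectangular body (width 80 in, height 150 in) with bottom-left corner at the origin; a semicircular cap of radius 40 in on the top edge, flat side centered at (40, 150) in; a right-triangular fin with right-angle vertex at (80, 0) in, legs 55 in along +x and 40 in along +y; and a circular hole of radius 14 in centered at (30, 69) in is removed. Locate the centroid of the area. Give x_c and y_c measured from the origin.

Part | A | x̄ᵢ | ȳᵢ | A·x̄ᵢ | A·ȳᵢ
rectangular body | 12000.00 | 40.00 | 75.00 | 480000.00 | 900000.00
semicircular top | 2513.27 | 40.00 | 166.98 | 100530.96 | 419657.79
triangular fin | 1100.00 | 98.33 | 13.33 | 108166.67 | 14666.67
hole | -615.75 | 30.00 | 69.00 | -18472.56 | -42486.90
Σ | 14997.52 |  |  | 670225.07 | 1291837.55
x_c = 670225.07 / 14997.52 = 44.69 in
y_c = 1291837.55 / 14997.52 = 86.14 in

x_c = 44.69 in, y_c = 86.14 in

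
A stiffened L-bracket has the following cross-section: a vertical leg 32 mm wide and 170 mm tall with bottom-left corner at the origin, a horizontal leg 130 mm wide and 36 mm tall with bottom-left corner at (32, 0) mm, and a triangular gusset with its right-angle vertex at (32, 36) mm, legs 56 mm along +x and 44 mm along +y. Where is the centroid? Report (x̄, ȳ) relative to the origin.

Part | A | x̄ᵢ | ȳᵢ | A·x̄ᵢ | A·ȳᵢ
vertical leg | 5440.00 | 16.00 | 85.00 | 87040.00 | 462400.00
horizontal leg | 4680.00 | 97.00 | 18.00 | 453960.00 | 84240.00
gusset | 1232.00 | 50.67 | 50.67 | 62421.33 | 62421.33
Σ | 11352.00 |  |  | 603421.33 | 609061.33
x̄ = 603421.33 / 11352.00 = 53.16 mm
ȳ = 609061.33 / 11352.00 = 53.65 mm

x̄ = 53.16 mm, ȳ = 53.65 mm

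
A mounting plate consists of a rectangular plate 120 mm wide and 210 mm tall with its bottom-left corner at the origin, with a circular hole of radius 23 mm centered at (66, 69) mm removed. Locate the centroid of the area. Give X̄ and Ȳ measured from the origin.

plate: A = 120 × 210 = 25200.00, centroid at (60.00, 105.00).
hole: A = −π·23² = -1661.90, centroid at (66.00, 69.00).
ΣA = 23538.10 mm²
ΣAX̄ = (25200.00)(60.00) + (-1661.90)(66.00) = 1402314.43 mm³
ΣAȲ = (25200.00)(105.00) + (-1661.90)(69.00) = 2531328.73 mm³
X̄ = 1402314.43 / 23538.10 = 59.58 mm
Ȳ = 2531328.73 / 23538.10 = 107.54 mm

X̄ = 59.58 mm, Ȳ = 107.54 mm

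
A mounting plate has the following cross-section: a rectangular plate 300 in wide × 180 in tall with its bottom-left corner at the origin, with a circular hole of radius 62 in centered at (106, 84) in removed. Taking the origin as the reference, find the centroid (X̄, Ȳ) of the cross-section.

X̄ = 162.67 in, Ȳ = 91.73 in

plate: A = 300 × 180 = 54000.00, centroid at (150.00, 90.00).
hole: A = −π·62² = -12076.28, centroid at (106.00, 84.00).
ΣA = 41923.72 in²
ΣAX̄ = (54000.00)(150.00) + (-12076.28)(106.00) = 6819914.09 in³
ΣAȲ = (54000.00)(90.00) + (-12076.28)(84.00) = 3845592.30 in³
X̄ = 6819914.09 / 41923.72 = 162.67 in
Ȳ = 3845592.30 / 41923.72 = 91.73 in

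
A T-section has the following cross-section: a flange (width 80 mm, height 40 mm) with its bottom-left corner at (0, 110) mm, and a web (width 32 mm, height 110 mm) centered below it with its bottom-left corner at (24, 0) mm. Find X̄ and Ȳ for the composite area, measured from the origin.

X̄ = 40.00 mm, Ȳ = 90.71 mm

web: A = 32 × 110 = 3520.00, centroid at (40.00, 55.00).
flange: A = 80 × 40 = 3200.00, centroid at (40.00, 130.00).
ΣA = 6720.00 mm², ΣAX̄ = 268800.00 mm³, ΣAȲ = 609600.00 mm³.
X̄ = 268800.00/6720.00 = 40.00 mm; Ȳ = 609600.00/6720.00 = 90.71 mm.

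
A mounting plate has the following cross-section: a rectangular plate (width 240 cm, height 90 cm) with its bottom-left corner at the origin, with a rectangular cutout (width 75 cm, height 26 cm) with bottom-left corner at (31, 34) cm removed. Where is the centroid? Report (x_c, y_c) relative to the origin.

Part | A | x̄ᵢ | ȳᵢ | A·x̄ᵢ | A·ȳᵢ
plate | 21600.00 | 120.00 | 45.00 | 2592000.00 | 972000.00
hole | -1950.00 | 68.50 | 47.00 | -133575.00 | -91650.00
Σ | 19650.00 |  |  | 2458425.00 | 880350.00
x_c = 2458425.00 / 19650.00 = 125.11 cm
y_c = 880350.00 / 19650.00 = 44.80 cm

x_c = 125.11 cm, y_c = 44.80 cm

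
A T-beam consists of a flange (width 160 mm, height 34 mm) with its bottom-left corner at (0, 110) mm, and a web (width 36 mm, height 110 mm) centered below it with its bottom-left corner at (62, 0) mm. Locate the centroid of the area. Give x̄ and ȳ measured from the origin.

x̄ = 80.00 mm, ȳ = 96.67 mm

web: A = 36 × 110 = 3960.00, centroid at (80.00, 55.00).
flange: A = 160 × 34 = 5440.00, centroid at (80.00, 127.00).
ΣA = 9400.00 mm²
ΣAx̄ = (3960.00)(80.00) + (5440.00)(80.00) = 752000.00 mm³
ΣAȳ = (3960.00)(55.00) + (5440.00)(127.00) = 908680.00 mm³
x̄ = 752000.00 / 9400.00 = 80.00 mm
ȳ = 908680.00 / 9400.00 = 96.67 mm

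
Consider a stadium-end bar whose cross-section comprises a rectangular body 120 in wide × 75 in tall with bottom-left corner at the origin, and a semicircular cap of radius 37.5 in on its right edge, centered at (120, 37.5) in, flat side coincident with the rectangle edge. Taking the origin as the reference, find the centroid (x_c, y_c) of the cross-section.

rectangular body: A = 120 × 75 = 9000.00, centroid at (60.00, 37.50).
semicircular end: A = ½π·37.5² = 2208.93, centroid at (135.92, 37.50).
ΣA = 11208.93 in²
ΣAx_c = (9000.00)(60.00) + (2208.93)(135.92) = 840228.13 in³
ΣAy_c = (9000.00)(37.50) + (2208.93)(37.50) = 420334.96 in³
x_c = 840228.13 / 11208.93 = 74.96 in
y_c = 420334.96 / 11208.93 = 37.50 in

x_c = 74.96 in, y_c = 37.50 in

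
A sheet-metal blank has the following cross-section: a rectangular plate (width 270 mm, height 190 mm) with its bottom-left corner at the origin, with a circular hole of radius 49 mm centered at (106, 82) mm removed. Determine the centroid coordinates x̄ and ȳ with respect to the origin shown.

Part | A | x̄ᵢ | ȳᵢ | A·x̄ᵢ | A·ȳᵢ
plate | 51300.00 | 135.00 | 95.00 | 6925500.00 | 4873500.00
hole | -7542.96 | 106.00 | 82.00 | -799554.18 | -618523.04
Σ | 43757.04 |  |  | 6125945.82 | 4254976.96
x̄ = 6125945.82 / 43757.04 = 140.00 mm
ȳ = 4254976.96 / 43757.04 = 97.24 mm

x̄ = 140.00 mm, ȳ = 97.24 mm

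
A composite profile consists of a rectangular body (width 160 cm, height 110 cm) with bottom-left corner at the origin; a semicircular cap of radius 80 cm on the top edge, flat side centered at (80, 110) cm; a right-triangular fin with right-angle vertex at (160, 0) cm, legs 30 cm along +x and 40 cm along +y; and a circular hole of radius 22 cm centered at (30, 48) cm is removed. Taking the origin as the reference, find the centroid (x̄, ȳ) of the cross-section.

x̄ = 84.86 cm, ȳ = 87.91 cm

Part | A | x̄ᵢ | ȳᵢ | A·x̄ᵢ | A·ȳᵢ
rectangular body | 17600.00 | 80.00 | 55.00 | 1408000.00 | 968000.00
semicircular top | 10053.10 | 80.00 | 143.95 | 804247.72 | 1447173.95
triangular fin | 600.00 | 170.00 | 13.33 | 102000.00 | 8000.00
hole | -1520.53 | 30.00 | 48.00 | -45615.93 | -72985.48
Σ | 26732.57 |  |  | 2268631.79 | 2350188.47
x̄ = 2268631.79 / 26732.57 = 84.86 cm
ȳ = 2350188.47 / 26732.57 = 87.91 cm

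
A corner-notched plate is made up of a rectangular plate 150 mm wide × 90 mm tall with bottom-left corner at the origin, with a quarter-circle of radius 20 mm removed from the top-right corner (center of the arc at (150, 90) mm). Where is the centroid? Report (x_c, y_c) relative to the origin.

x_c = 73.42 mm, y_c = 44.13 mm

plate: A = 150 × 90 = 13500.00, centroid at (75.00, 45.00).
removed quarter-circle: A = −¼π·20² = -314.16, centroid at (141.51, 81.51).
ΣA = 13185.84 mm², ΣAx_c = 968042.78 mm³, ΣAy_c = 581892.33 mm³.
x_c = 968042.78/13185.84 = 73.42 mm; y_c = 581892.33/13185.84 = 44.13 mm.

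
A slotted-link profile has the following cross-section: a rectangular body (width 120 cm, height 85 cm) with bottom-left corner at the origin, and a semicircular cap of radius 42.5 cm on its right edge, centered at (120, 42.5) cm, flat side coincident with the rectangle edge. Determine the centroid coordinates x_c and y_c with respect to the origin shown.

x_c = 76.98 cm, y_c = 42.50 cm

rectangular body: A = 120 × 85 = 10200.00, centroid at (60.00, 42.50).
semicircular end: A = ½π·42.5² = 2837.25, centroid at (138.04, 42.50).
ΣA = 13037.25 cm²
ΣAx_c = (10200.00)(60.00) + (2837.25)(138.04) = 1003647.19 cm³
ΣAy_c = (10200.00)(42.50) + (2837.25)(42.50) = 554083.16 cm³
x_c = 1003647.19 / 13037.25 = 76.98 cm
y_c = 554083.16 / 13037.25 = 42.50 cm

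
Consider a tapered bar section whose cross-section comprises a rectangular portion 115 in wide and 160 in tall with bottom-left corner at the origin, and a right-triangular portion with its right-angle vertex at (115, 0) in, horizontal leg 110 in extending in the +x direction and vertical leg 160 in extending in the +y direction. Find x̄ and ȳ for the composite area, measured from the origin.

x̄ = 87.97 in, ȳ = 71.37 in

Part | A | x̄ᵢ | ȳᵢ | A·x̄ᵢ | A·ȳᵢ
rectangular portion | 18400.00 | 57.50 | 80.00 | 1058000.00 | 1472000.00
triangular portion | 8800.00 | 151.67 | 53.33 | 1334666.67 | 469333.33
Σ | 27200.00 |  |  | 2392666.67 | 1941333.33
x̄ = 2392666.67 / 27200.00 = 87.97 in
ȳ = 1941333.33 / 27200.00 = 71.37 in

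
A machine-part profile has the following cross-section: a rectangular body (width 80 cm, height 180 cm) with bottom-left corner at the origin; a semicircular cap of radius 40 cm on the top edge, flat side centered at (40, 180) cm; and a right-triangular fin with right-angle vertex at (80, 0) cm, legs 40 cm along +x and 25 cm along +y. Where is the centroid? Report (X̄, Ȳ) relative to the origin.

rectangular body: A = 80 × 180 = 14400.00, centroid at (40.00, 90.00).
semicircular top: A = ½π·40² = 2513.27, centroid at (40.00, 196.98).
triangular fin: A = ½·40·25 = 500.00, centroid at (93.33, 8.33).
ΣA = 17413.27 cm², ΣAX̄ = 723197.63 cm³, ΣAȲ = 1795222.68 cm³.
X̄ = 723197.63/17413.27 = 41.53 cm; Ȳ = 1795222.68/17413.27 = 103.10 cm.

X̄ = 41.53 cm, Ȳ = 103.10 cm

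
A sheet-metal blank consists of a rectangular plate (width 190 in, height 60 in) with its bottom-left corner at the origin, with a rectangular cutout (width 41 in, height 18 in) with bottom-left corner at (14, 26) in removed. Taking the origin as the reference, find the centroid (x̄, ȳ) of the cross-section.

x̄ = 99.19 in, ȳ = 29.65 in

plate: A = 190 × 60 = 11400.00, centroid at (95.00, 30.00).
hole: A = −(41 × 18) = -738.00, centroid at (34.50, 35.00).
ΣA = 10662.00 in²
ΣAx̄ = (11400.00)(95.00) + (-738.00)(34.50) = 1057539.00 in³
ΣAȳ = (11400.00)(30.00) + (-738.00)(35.00) = 316170.00 in³
x̄ = 1057539.00 / 10662.00 = 99.19 in
ȳ = 316170.00 / 10662.00 = 29.65 in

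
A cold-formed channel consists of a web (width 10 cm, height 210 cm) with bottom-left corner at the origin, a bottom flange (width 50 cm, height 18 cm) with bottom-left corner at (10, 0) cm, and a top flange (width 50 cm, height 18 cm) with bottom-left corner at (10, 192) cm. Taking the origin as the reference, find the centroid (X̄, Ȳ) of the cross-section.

web: A = 10 × 210 = 2100.00, centroid at (5.00, 105.00).
bottom flange: A = 50 × 18 = 900.00, centroid at (35.00, 9.00).
top flange: A = 50 × 18 = 900.00, centroid at (35.00, 201.00).
ΣA = 3900.00 cm²
ΣAX̄ = (2100.00)(5.00) + (900.00)(35.00) + (900.00)(35.00) = 73500.00 cm³
ΣAȲ = (2100.00)(105.00) + (900.00)(9.00) + (900.00)(201.00) = 409500.00 cm³
X̄ = 73500.00 / 3900.00 = 18.85 cm
Ȳ = 409500.00 / 3900.00 = 105.00 cm

X̄ = 18.85 cm, Ȳ = 105.00 cm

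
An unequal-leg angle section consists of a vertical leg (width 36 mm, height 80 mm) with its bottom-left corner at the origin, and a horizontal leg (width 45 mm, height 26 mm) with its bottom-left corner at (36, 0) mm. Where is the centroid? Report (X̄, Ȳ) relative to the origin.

Part | A | x̄ᵢ | ȳᵢ | A·x̄ᵢ | A·ȳᵢ
vertical leg | 2880.00 | 18.00 | 40.00 | 51840.00 | 115200.00
horizontal leg | 1170.00 | 58.50 | 13.00 | 68445.00 | 15210.00
Σ | 4050.00 |  |  | 120285.00 | 130410.00
X̄ = 120285.00 / 4050.00 = 29.70 mm
Ȳ = 130410.00 / 4050.00 = 32.20 mm

X̄ = 29.70 mm, Ȳ = 32.20 mm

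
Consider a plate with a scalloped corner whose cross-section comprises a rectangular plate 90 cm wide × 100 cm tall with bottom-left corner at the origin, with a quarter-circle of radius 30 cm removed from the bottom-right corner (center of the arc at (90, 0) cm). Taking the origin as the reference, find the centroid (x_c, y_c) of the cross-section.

x_c = 42.25 cm, y_c = 53.18 cm

plate: A = 90 × 100 = 9000.00, centroid at (45.00, 50.00).
removed quarter-circle: A = −¼π·30² = -706.86, centroid at (77.27, 12.73).
ΣA = 8293.14 cm², ΣAx_c = 350382.75 cm³, ΣAy_c = 441000.00 cm³.
x_c = 350382.75/8293.14 = 42.25 cm; y_c = 441000.00/8293.14 = 53.18 cm.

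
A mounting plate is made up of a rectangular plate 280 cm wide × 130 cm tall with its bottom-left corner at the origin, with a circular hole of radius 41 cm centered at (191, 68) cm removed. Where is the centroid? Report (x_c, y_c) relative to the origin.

Part | A | x̄ᵢ | ȳᵢ | A·x̄ᵢ | A·ȳᵢ
plate | 36400.00 | 140.00 | 65.00 | 5096000.00 | 2366000.00
hole | -5281.02 | 191.00 | 68.00 | -1008674.29 | -359109.17
Σ | 31118.98 |  |  | 4087325.71 | 2006890.83
x_c = 4087325.71 / 31118.98 = 131.35 cm
y_c = 2006890.83 / 31118.98 = 64.49 cm

x_c = 131.35 cm, y_c = 64.49 cm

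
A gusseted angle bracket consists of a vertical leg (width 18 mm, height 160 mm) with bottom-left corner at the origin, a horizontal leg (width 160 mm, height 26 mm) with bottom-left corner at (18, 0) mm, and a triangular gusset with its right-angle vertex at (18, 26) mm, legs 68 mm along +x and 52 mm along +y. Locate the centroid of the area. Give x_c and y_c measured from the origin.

x_c = 57.39 mm, y_c = 41.00 mm

Part | A | x̄ᵢ | ȳᵢ | A·x̄ᵢ | A·ȳᵢ
vertical leg | 2880.00 | 9.00 | 80.00 | 25920.00 | 230400.00
horizontal leg | 4160.00 | 98.00 | 13.00 | 407680.00 | 54080.00
gusset | 1768.00 | 40.67 | 43.33 | 71898.67 | 76613.33
Σ | 8808.00 |  |  | 505498.67 | 361093.33
x_c = 505498.67 / 8808.00 = 57.39 mm
y_c = 361093.33 / 8808.00 = 41.00 mm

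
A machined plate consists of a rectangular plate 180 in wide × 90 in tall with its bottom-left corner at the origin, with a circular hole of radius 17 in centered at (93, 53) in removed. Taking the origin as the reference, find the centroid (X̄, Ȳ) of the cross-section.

plate: A = 180 × 90 = 16200.00, centroid at (90.00, 45.00).
hole: A = −π·17² = -907.92, centroid at (93.00, 53.00).
ΣA = 15292.08 in²
ΣAX̄ = (16200.00)(90.00) + (-907.92)(93.00) = 1373563.41 in³
ΣAȲ = (16200.00)(45.00) + (-907.92)(53.00) = 680880.23 in³
X̄ = 1373563.41 / 15292.08 = 89.82 in
Ȳ = 680880.23 / 15292.08 = 44.53 in

X̄ = 89.82 in, Ȳ = 44.53 in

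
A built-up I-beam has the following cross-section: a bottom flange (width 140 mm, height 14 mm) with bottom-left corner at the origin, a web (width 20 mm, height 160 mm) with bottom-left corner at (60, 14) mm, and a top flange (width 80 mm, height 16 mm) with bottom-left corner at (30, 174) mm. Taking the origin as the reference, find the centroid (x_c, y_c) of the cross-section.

x_c = 70.00 mm, y_c = 85.01 mm

bottom flange: A = 140 × 14 = 1960.00, centroid at (70.00, 7.00).
web: A = 20 × 160 = 3200.00, centroid at (70.00, 94.00).
top flange: A = 80 × 16 = 1280.00, centroid at (70.00, 182.00).
ΣA = 6440.00 mm²
ΣAx_c = (1960.00)(70.00) + (3200.00)(70.00) + (1280.00)(70.00) = 450800.00 mm³
ΣAy_c = (1960.00)(7.00) + (3200.00)(94.00) + (1280.00)(182.00) = 547480.00 mm³
x_c = 450800.00 / 6440.00 = 70.00 mm
y_c = 547480.00 / 6440.00 = 85.01 mm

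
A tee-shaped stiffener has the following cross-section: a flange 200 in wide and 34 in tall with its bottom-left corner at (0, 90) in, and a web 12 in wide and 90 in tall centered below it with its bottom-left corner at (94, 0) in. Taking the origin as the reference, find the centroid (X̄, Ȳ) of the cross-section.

X̄ = 100.00 in, Ȳ = 98.50 in

web: A = 12 × 90 = 1080.00, centroid at (100.00, 45.00).
flange: A = 200 × 34 = 6800.00, centroid at (100.00, 107.00).
ΣA = 7880.00 in²
ΣAX̄ = (1080.00)(100.00) + (6800.00)(100.00) = 788000.00 in³
ΣAȲ = (1080.00)(45.00) + (6800.00)(107.00) = 776200.00 in³
X̄ = 788000.00 / 7880.00 = 100.00 in
Ȳ = 776200.00 / 7880.00 = 98.50 in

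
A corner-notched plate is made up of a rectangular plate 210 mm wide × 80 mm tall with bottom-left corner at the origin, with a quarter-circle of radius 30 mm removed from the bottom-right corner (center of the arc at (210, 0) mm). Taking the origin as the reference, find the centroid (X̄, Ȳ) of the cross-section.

X̄ = 100.95 mm, Ȳ = 41.20 mm

plate: A = 210 × 80 = 16800.00, centroid at (105.00, 40.00).
removed quarter-circle: A = −¼π·30² = -706.86, centroid at (197.27, 12.73).
ΣA = 16093.14 mm², ΣAX̄ = 1624559.75 mm³, ΣAȲ = 663000.00 mm³.
X̄ = 1624559.75/16093.14 = 100.95 mm; Ȳ = 663000.00/16093.14 = 41.20 mm.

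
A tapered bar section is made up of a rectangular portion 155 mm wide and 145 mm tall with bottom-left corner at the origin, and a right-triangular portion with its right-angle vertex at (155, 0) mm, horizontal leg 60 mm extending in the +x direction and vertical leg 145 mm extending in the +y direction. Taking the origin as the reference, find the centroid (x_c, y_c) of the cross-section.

rectangular portion: A = 155 × 145 = 22475.00, centroid at (77.50, 72.50).
triangular portion: A = ½·60·145 = 4350.00, centroid at (175.00, 48.33).
ΣA = 26825.00 mm²
ΣAx_c = (22475.00)(77.50) + (4350.00)(175.00) = 2503062.50 mm³
ΣAy_c = (22475.00)(72.50) + (4350.00)(48.33) = 1839687.50 mm³
x_c = 2503062.50 / 26825.00 = 93.31 mm
y_c = 1839687.50 / 26825.00 = 68.58 mm

x_c = 93.31 mm, y_c = 68.58 mm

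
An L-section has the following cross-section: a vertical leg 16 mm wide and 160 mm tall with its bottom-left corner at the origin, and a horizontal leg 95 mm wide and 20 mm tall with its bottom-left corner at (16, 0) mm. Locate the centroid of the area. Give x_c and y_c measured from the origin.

vertical leg: A = 16 × 160 = 2560.00, centroid at (8.00, 80.00).
horizontal leg: A = 95 × 20 = 1900.00, centroid at (63.50, 10.00).
ΣA = 4460.00 mm²
ΣAx_c = (2560.00)(8.00) + (1900.00)(63.50) = 141130.00 mm³
ΣAy_c = (2560.00)(80.00) + (1900.00)(10.00) = 223800.00 mm³
x_c = 141130.00 / 4460.00 = 31.64 mm
y_c = 223800.00 / 4460.00 = 50.18 mm

x_c = 31.64 mm, y_c = 50.18 mm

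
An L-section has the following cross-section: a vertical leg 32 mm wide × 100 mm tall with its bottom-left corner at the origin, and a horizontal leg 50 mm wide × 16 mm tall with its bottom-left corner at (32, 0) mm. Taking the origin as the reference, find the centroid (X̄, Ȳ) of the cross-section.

X̄ = 24.20 mm, Ȳ = 41.60 mm

vertical leg: A = 32 × 100 = 3200.00, centroid at (16.00, 50.00).
horizontal leg: A = 50 × 16 = 800.00, centroid at (57.00, 8.00).
ΣA = 4000.00 mm², ΣAX̄ = 96800.00 mm³, ΣAȲ = 166400.00 mm³.
X̄ = 96800.00/4000.00 = 24.20 mm; Ȳ = 166400.00/4000.00 = 41.60 mm.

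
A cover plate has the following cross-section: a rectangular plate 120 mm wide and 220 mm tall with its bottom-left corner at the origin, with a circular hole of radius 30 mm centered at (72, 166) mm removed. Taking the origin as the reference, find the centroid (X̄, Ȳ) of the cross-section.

X̄ = 58.56 mm, Ȳ = 103.28 mm

plate: A = 120 × 220 = 26400.00, centroid at (60.00, 110.00).
hole: A = −π·30² = -2827.43, centroid at (72.00, 166.00).
ΣA = 23572.57 mm²
ΣAX̄ = (26400.00)(60.00) + (-2827.43)(72.00) = 1380424.80 mm³
ΣAȲ = (26400.00)(110.00) + (-2827.43)(166.00) = 2434646.06 mm³
X̄ = 1380424.80 / 23572.57 = 58.56 mm
Ȳ = 2434646.06 / 23572.57 = 103.28 mm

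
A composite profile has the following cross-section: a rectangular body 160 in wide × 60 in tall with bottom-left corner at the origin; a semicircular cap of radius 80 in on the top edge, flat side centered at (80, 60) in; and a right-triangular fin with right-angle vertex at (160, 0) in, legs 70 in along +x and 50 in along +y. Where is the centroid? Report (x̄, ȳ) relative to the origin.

rectangular body: A = 160 × 60 = 9600.00, centroid at (80.00, 30.00).
semicircular top: A = ½π·80² = 10053.10, centroid at (80.00, 93.95).
triangular fin: A = ½·70·50 = 1750.00, centroid at (183.33, 16.67).
ΣA = 21403.10 in², ΣAx̄ = 1893081.05 in³, ΣAȳ = 1261685.79 in³.
x̄ = 1893081.05/21403.10 = 88.45 in; ȳ = 1261685.79/21403.10 = 58.95 in.

x̄ = 88.45 in, ȳ = 58.95 in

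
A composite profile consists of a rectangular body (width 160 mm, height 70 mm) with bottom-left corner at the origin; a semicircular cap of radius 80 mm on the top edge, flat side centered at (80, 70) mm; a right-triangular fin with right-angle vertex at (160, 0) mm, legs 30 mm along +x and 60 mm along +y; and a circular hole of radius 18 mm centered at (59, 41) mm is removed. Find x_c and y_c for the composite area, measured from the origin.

x_c = 84.84 mm, y_c = 66.87 mm

rectangular body: A = 160 × 70 = 11200.00, centroid at (80.00, 35.00).
semicircular top: A = ½π·80² = 10053.10, centroid at (80.00, 103.95).
triangular fin: A = ½·30·60 = 900.00, centroid at (170.00, 20.00).
hole: A = −π·18² = -1017.88, centroid at (59.00, 41.00).
ΣA = 21135.22 mm²
ΣAx_c = (11200.00)(80.00) + (10053.10)(80.00) + (900.00)(170.00) + (-1017.88)(59.00) = 1793193.03 mm³
ΣAy_c = (11200.00)(35.00) + (10053.10)(103.95) + (900.00)(20.00) + (-1017.88)(41.00) = 1413317.17 mm³
x_c = 1793193.03 / 21135.22 = 84.84 mm
y_c = 1413317.17 / 21135.22 = 66.87 mm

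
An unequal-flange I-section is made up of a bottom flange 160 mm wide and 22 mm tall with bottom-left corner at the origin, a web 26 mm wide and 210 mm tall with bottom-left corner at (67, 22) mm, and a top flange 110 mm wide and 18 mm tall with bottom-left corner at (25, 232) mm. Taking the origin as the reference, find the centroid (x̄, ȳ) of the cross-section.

x̄ = 80.00 mm, ȳ = 110.34 mm

Part | A | x̄ᵢ | ȳᵢ | A·x̄ᵢ | A·ȳᵢ
bottom flange | 3520.00 | 80.00 | 11.00 | 281600.00 | 38720.00
web | 5460.00 | 80.00 | 127.00 | 436800.00 | 693420.00
top flange | 1980.00 | 80.00 | 241.00 | 158400.00 | 477180.00
Σ | 10960.00 |  |  | 876800.00 | 1209320.00
x̄ = 876800.00 / 10960.00 = 80.00 mm
ȳ = 1209320.00 / 10960.00 = 110.34 mm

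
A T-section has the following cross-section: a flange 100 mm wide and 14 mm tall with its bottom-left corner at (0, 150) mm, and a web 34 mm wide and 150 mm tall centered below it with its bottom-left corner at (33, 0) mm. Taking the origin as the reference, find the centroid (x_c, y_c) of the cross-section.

x_c = 50.00 mm, y_c = 92.66 mm

Part | A | x̄ᵢ | ȳᵢ | A·x̄ᵢ | A·ȳᵢ
web | 5100.00 | 50.00 | 75.00 | 255000.00 | 382500.00
flange | 1400.00 | 50.00 | 157.00 | 70000.00 | 219800.00
Σ | 6500.00 |  |  | 325000.00 | 602300.00
x_c = 325000.00 / 6500.00 = 50.00 mm
y_c = 602300.00 / 6500.00 = 92.66 mm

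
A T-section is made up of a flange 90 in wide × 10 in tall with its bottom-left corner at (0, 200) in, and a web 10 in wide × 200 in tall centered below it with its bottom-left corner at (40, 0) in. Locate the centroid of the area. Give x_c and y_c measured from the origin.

web: A = 10 × 200 = 2000.00, centroid at (45.00, 100.00).
flange: A = 90 × 10 = 900.00, centroid at (45.00, 205.00).
ΣA = 2900.00 in²
ΣAx_c = (2000.00)(45.00) + (900.00)(45.00) = 130500.00 in³
ΣAy_c = (2000.00)(100.00) + (900.00)(205.00) = 384500.00 in³
x_c = 130500.00 / 2900.00 = 45.00 in
y_c = 384500.00 / 2900.00 = 132.59 in

x_c = 45.00 in, y_c = 132.59 in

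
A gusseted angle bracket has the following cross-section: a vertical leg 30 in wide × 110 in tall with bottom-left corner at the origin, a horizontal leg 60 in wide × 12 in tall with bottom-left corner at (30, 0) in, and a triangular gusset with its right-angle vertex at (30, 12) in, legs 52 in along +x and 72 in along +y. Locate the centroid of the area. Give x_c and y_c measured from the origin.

x_c = 30.77 in, y_c = 42.98 in

vertical leg: A = 30 × 110 = 3300.00, centroid at (15.00, 55.00).
horizontal leg: A = 60 × 12 = 720.00, centroid at (60.00, 6.00).
gusset: A = ½·52·72 = 1872.00, centroid at (47.33, 36.00).
ΣA = 5892.00 in²
ΣAx_c = (3300.00)(15.00) + (720.00)(60.00) + (1872.00)(47.33) = 181308.00 in³
ΣAy_c = (3300.00)(55.00) + (720.00)(6.00) + (1872.00)(36.00) = 253212.00 in³
x_c = 181308.00 / 5892.00 = 30.77 in
y_c = 253212.00 / 5892.00 = 42.98 in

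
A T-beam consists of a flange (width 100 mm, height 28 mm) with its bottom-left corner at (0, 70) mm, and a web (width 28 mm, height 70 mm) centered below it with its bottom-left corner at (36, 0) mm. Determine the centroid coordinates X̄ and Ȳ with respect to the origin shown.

Part | A | x̄ᵢ | ȳᵢ | A·x̄ᵢ | A·ȳᵢ
web | 1960.00 | 50.00 | 35.00 | 98000.00 | 68600.00
flange | 2800.00 | 50.00 | 84.00 | 140000.00 | 235200.00
Σ | 4760.00 |  |  | 238000.00 | 303800.00
X̄ = 238000.00 / 4760.00 = 50.00 mm
Ȳ = 303800.00 / 4760.00 = 63.82 mm

X̄ = 50.00 mm, Ȳ = 63.82 mm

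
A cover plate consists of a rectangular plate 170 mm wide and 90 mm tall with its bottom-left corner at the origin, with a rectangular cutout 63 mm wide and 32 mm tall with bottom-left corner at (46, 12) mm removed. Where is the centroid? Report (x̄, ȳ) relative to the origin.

plate: A = 170 × 90 = 15300.00, centroid at (85.00, 45.00).
hole: A = −(63 × 32) = -2016.00, centroid at (77.50, 28.00).
ΣA = 13284.00 mm², ΣAx̄ = 1144260.00 mm³, ΣAȳ = 632052.00 mm³.
x̄ = 1144260.00/13284.00 = 86.14 mm; ȳ = 632052.00/13284.00 = 47.58 mm.

x̄ = 86.14 mm, ȳ = 47.58 mm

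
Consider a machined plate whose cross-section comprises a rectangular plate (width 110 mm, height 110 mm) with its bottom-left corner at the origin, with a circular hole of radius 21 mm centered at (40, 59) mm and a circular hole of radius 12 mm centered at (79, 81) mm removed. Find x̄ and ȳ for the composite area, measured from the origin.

Part | A | x̄ᵢ | ȳᵢ | A·x̄ᵢ | A·ȳᵢ
plate | 12100.00 | 55.00 | 55.00 | 665500.00 | 665500.00
hole 1 | -1385.44 | 40.00 | 59.00 | -55417.69 | -81741.10
hole 2 | -452.39 | 79.00 | 81.00 | -35738.76 | -36643.54
Σ | 10262.17 |  |  | 574343.55 | 547115.36
x̄ = 574343.55 / 10262.17 = 55.97 mm
ȳ = 547115.36 / 10262.17 = 53.31 mm

x̄ = 55.97 mm, ȳ = 53.31 mm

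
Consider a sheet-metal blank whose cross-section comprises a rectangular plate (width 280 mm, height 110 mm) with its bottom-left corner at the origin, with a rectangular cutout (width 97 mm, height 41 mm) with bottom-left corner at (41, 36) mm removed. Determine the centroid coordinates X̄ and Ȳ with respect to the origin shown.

X̄ = 147.49 mm, Ȳ = 54.78 mm

plate: A = 280 × 110 = 30800.00, centroid at (140.00, 55.00).
hole: A = −(97 × 41) = -3977.00, centroid at (89.50, 56.50).
ΣA = 26823.00 mm²
ΣAX̄ = (30800.00)(140.00) + (-3977.00)(89.50) = 3956058.50 mm³
ΣAȲ = (30800.00)(55.00) + (-3977.00)(56.50) = 1469299.50 mm³
X̄ = 3956058.50 / 26823.00 = 147.49 mm
Ȳ = 1469299.50 / 26823.00 = 54.78 mm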